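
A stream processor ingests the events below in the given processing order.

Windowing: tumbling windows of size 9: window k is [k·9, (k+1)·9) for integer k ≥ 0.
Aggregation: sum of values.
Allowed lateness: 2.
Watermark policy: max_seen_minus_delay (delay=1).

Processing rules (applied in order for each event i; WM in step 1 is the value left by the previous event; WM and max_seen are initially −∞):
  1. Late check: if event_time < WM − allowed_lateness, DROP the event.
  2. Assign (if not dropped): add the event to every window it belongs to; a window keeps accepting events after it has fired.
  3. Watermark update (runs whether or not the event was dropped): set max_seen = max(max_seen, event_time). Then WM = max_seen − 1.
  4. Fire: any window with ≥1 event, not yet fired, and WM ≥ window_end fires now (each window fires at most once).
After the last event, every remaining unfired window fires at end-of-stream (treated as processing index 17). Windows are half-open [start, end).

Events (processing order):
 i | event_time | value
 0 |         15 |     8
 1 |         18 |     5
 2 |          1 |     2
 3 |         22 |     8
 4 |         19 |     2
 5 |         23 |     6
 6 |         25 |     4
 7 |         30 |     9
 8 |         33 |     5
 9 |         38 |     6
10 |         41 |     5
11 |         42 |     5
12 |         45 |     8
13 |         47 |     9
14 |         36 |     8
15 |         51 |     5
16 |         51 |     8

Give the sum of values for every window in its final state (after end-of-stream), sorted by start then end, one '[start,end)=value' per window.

[9,18)=8 [18,27)=25 [27,36)=14 [36,45)=16 [45,54)=30

i=0 t=15 v=8: → [9,18); WM=14
i=1 t=18 v=5: → [18,27); WM=17
i=2 t=1 v=2: DROP (t<17-2); WM=17
i=3 t=22 v=8: → [18,27); WM=21; [9,18) fires=8
i=4 t=19 v=2: → [18,27); WM=21
i=5 t=23 v=6: → [18,27); WM=22
i=6 t=25 v=4: → [18,27); WM=24
i=7 t=30 v=9: → [27,36); WM=29; [18,27) fires=25
i=8 t=33 v=5: → [27,36); WM=32
i=9 t=38 v=6: → [36,45); WM=37; [27,36) fires=14
i=10 t=41 v=5: → [36,45); WM=40
i=11 t=42 v=5: → [36,45); WM=41
i=12 t=45 v=8: → [45,54); WM=44
i=13 t=47 v=9: → [45,54); WM=46; [36,45) fires=16
i=14 t=36 v=8: DROP (t<46-2); WM=46
i=15 t=51 v=5: → [45,54); WM=50
i=16 t=51 v=8: → [45,54); WM=50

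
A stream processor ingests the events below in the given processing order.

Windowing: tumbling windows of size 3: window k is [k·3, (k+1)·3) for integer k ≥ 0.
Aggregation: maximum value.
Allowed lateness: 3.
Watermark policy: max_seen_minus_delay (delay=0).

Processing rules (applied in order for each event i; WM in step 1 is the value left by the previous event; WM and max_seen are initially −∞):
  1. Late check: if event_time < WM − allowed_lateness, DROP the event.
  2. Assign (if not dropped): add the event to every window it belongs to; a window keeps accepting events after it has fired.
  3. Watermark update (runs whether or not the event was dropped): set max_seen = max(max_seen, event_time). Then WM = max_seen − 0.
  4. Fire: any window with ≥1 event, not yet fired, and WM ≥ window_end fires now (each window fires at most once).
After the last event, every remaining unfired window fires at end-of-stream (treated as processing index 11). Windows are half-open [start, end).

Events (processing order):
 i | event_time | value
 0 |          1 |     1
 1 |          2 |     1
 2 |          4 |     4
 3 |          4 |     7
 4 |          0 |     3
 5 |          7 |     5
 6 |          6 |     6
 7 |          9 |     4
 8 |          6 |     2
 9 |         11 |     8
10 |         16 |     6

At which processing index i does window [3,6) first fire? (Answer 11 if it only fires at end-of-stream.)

5

i=0 t=1 v=1: → [0,3); WM=1
i=1 t=2 v=1: → [0,3); WM=2
i=2 t=4 v=4: → [3,6); WM=4; [0,3) fires=1
i=3 t=4 v=7: → [3,6); WM=4
i=4 t=0 v=3: DROP (t<4-3); WM=4
i=5 t=7 v=5: → [6,9); WM=7; [3,6) fires=7
i=6 t=6 v=6: → [6,9); WM=7
i=7 t=9 v=4: → [9,12); WM=9; [6,9) fires=6
i=8 t=6 v=2: → [6,9); WM=9
i=9 t=11 v=8: → [9,12); WM=11
i=10 t=16 v=6: → [15,18); WM=16; [9,12) fires=8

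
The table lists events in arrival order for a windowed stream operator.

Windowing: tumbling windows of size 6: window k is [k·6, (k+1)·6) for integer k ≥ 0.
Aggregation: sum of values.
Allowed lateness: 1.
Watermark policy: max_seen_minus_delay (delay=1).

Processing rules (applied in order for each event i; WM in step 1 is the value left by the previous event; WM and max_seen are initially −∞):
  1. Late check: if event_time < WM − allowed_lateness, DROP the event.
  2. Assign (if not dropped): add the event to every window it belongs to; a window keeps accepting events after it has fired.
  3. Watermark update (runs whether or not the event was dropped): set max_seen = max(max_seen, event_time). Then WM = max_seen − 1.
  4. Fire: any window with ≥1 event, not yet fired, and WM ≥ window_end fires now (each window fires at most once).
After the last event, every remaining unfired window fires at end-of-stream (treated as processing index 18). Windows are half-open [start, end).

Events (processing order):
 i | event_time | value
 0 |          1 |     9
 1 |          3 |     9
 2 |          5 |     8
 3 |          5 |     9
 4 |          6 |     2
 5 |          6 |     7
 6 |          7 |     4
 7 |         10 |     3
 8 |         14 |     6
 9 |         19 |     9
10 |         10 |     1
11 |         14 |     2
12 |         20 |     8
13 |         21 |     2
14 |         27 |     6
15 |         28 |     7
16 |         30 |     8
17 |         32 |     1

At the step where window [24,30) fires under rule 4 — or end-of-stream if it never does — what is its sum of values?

13

i=0 t=1 v=9: → [0,6); WM=0
i=1 t=3 v=9: → [0,6); WM=2
i=2 t=5 v=8: → [0,6); WM=4
i=3 t=5 v=9: → [0,6); WM=4
i=4 t=6 v=2: → [6,12); WM=5
i=5 t=6 v=7: → [6,12); WM=5
i=6 t=7 v=4: → [6,12); WM=6; [0,6) fires=35
i=7 t=10 v=3: → [6,12); WM=9
i=8 t=14 v=6: → [12,18); WM=13; [6,12) fires=16
i=9 t=19 v=9: → [18,24); WM=18; [12,18) fires=6
i=10 t=10 v=1: DROP (t<18-1); WM=18
i=11 t=14 v=2: DROP (t<18-1); WM=18
i=12 t=20 v=8: → [18,24); WM=19
i=13 t=21 v=2: → [18,24); WM=20
i=14 t=27 v=6: → [24,30); WM=26; [18,24) fires=19
i=15 t=28 v=7: → [24,30); WM=27
i=16 t=30 v=8: → [30,36); WM=29
i=17 t=32 v=1: → [30,36); WM=31; [24,30) fires=13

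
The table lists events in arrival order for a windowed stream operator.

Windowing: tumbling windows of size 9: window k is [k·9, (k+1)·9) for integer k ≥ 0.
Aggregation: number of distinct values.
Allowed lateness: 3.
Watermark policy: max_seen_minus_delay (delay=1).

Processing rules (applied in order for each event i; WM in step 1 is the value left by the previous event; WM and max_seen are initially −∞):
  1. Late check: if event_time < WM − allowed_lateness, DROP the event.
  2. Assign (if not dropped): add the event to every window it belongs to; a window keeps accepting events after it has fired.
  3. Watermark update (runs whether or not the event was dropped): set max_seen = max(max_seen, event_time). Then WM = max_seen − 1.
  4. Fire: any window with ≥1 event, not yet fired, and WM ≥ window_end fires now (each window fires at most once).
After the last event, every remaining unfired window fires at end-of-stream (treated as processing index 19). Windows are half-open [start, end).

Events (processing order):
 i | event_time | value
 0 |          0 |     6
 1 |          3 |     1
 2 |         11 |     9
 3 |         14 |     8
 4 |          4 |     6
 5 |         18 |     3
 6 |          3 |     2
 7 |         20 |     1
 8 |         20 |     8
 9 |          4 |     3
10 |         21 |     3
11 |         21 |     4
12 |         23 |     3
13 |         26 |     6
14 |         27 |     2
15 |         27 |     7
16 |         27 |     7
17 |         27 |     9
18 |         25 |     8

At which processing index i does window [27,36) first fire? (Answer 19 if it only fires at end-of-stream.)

i=0 t=0 v=6: → [0,9); WM=-1
i=1 t=3 v=1: → [0,9); WM=2
i=2 t=11 v=9: → [9,18); WM=10; [0,9) fires=2
i=3 t=14 v=8: → [9,18); WM=13
i=4 t=4 v=6: DROP (t<13-3); WM=13
i=5 t=18 v=3: → [18,27); WM=17
i=6 t=3 v=2: DROP (t<17-3); WM=17
i=7 t=20 v=1: → [18,27); WM=19; [9,18) fires=2
i=8 t=20 v=8: → [18,27); WM=19
i=9 t=4 v=3: DROP (t<19-3); WM=19
i=10 t=21 v=3: → [18,27); WM=20
i=11 t=21 v=4: → [18,27); WM=20
i=12 t=23 v=3: → [18,27); WM=22
i=13 t=26 v=6: → [18,27); WM=25
i=14 t=27 v=2: → [27,36); WM=26
i=15 t=27 v=7: → [27,36); WM=26
i=16 t=27 v=7: → [27,36); WM=26
i=17 t=27 v=9: → [27,36); WM=26
i=18 t=25 v=8: → [18,27); WM=26

19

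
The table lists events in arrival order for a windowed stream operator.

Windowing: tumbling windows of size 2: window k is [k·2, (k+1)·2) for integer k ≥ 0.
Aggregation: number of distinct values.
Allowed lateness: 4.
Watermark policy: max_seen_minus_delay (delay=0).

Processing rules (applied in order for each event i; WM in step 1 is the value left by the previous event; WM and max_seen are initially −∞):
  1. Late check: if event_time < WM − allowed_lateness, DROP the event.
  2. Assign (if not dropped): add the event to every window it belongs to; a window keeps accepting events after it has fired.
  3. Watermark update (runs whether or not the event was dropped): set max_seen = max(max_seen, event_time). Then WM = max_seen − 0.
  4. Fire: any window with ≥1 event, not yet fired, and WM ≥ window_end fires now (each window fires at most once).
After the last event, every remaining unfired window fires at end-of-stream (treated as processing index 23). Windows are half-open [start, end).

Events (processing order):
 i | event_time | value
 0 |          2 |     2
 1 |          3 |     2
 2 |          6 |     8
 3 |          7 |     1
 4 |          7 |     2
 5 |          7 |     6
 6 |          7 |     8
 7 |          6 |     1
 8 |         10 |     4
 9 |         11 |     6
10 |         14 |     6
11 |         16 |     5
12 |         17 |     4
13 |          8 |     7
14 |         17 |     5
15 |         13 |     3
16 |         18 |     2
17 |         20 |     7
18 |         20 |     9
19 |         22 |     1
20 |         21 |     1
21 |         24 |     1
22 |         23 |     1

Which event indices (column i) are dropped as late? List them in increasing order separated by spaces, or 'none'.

i=0 t=2 v=2: → [2,4); WM=2
i=1 t=3 v=2: → [2,4); WM=3
i=2 t=6 v=8: → [6,8); WM=6; [2,4) fires=1
i=3 t=7 v=1: → [6,8); WM=7
i=4 t=7 v=2: → [6,8); WM=7
i=5 t=7 v=6: → [6,8); WM=7
i=6 t=7 v=8: → [6,8); WM=7
i=7 t=6 v=1: → [6,8); WM=7
i=8 t=10 v=4: → [10,12); WM=10; [6,8) fires=4
i=9 t=11 v=6: → [10,12); WM=11
i=10 t=14 v=6: → [14,16); WM=14; [10,12) fires=2
i=11 t=16 v=5: → [16,18); WM=16; [14,16) fires=1
i=12 t=17 v=4: → [16,18); WM=17
i=13 t=8 v=7: DROP (t<17-4); WM=17
i=14 t=17 v=5: → [16,18); WM=17
i=15 t=13 v=3: → [12,14); WM=17; [12,14) fires=1
i=16 t=18 v=2: → [18,20); WM=18; [16,18) fires=2
i=17 t=20 v=7: → [20,22); WM=20; [18,20) fires=1
i=18 t=20 v=9: → [20,22); WM=20
i=19 t=22 v=1: → [22,24); WM=22; [20,22) fires=2
i=20 t=21 v=1: → [20,22); WM=22
i=21 t=24 v=1: → [24,26); WM=24; [22,24) fires=1
i=22 t=23 v=1: → [22,24); WM=24

13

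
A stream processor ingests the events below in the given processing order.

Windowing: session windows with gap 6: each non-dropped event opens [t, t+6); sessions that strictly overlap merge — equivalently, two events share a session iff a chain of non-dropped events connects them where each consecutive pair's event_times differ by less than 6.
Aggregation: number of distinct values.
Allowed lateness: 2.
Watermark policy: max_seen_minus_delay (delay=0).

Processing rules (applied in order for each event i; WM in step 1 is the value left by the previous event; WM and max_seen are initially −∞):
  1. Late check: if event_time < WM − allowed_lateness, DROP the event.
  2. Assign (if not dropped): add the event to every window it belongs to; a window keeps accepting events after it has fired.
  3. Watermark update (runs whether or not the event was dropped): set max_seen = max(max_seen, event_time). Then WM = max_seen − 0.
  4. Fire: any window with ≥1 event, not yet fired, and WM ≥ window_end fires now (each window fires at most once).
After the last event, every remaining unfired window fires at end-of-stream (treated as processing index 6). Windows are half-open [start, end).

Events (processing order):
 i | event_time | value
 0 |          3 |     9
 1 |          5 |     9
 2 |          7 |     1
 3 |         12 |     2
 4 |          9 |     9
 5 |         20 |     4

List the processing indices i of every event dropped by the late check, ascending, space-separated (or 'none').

i=0 t=3 v=9: → [3,9); WM=3
i=1 t=5 v=9: → [3,11); WM=5
i=2 t=7 v=1: → [3,13); WM=7
i=3 t=12 v=2: → [3,18); WM=12
i=4 t=9 v=9: DROP (t<12-2); WM=12
i=5 t=20 v=4: → [20,26); WM=20

4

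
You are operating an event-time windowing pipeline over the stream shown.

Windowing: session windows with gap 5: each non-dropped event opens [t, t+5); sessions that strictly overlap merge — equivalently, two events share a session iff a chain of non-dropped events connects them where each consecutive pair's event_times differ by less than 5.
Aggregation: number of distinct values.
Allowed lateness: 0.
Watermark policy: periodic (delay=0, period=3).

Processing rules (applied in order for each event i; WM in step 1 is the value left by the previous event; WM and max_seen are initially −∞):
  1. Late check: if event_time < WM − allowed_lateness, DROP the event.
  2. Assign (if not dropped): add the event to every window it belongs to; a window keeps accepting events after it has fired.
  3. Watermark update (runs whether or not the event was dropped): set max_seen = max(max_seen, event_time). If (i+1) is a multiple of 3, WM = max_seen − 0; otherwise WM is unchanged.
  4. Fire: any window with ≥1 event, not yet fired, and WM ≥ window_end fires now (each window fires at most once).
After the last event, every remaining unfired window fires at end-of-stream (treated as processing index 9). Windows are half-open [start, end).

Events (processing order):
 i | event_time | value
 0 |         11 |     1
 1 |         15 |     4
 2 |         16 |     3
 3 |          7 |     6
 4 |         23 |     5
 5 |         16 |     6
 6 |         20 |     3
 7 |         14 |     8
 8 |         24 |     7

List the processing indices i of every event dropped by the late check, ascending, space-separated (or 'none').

3 6 7

i=0 t=11 v=1: → [11,16); WM=−∞
i=1 t=15 v=4: → [11,20); WM=−∞
i=2 t=16 v=3: → [11,21); WM=16
i=3 t=7 v=6: DROP (t<16-0); WM=16
i=4 t=23 v=5: → [23,28); WM=16
i=5 t=16 v=6: → [11,21); WM=23
i=6 t=20 v=3: DROP (t<23-0); WM=23
i=7 t=14 v=8: DROP (t<23-0); WM=23
i=8 t=24 v=7: → [23,29); WM=24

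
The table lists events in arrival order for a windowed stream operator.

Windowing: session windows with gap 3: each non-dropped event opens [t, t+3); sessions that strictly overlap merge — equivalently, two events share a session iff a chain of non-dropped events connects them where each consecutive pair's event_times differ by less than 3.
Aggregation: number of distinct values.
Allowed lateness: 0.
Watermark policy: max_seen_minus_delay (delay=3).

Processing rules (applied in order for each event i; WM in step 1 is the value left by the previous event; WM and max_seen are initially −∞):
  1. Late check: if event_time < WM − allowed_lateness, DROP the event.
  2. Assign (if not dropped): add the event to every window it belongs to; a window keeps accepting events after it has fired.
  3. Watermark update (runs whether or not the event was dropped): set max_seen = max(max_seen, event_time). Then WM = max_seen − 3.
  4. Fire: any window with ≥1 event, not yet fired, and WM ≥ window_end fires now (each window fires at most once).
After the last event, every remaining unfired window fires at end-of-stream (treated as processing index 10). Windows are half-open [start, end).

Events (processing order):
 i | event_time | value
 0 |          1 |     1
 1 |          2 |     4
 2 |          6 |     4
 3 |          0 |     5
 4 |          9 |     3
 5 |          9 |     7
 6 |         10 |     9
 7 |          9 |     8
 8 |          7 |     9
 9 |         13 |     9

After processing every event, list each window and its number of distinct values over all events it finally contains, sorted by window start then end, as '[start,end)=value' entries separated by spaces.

i=0 t=1 v=1: → [1,4); WM=-2
i=1 t=2 v=4: → [1,5); WM=-1
i=2 t=6 v=4: → [6,9); WM=3
i=3 t=0 v=5: DROP (t<3-0); WM=3
i=4 t=9 v=3: → [9,12); WM=6
i=5 t=9 v=7: → [9,12); WM=6
i=6 t=10 v=9: → [9,13); WM=7
i=7 t=9 v=8: → [9,13); WM=7
i=8 t=7 v=9: → [6,13); WM=7
i=9 t=13 v=9: → [13,16); WM=10

[1,5)=2 [6,13)=5 [13,16)=1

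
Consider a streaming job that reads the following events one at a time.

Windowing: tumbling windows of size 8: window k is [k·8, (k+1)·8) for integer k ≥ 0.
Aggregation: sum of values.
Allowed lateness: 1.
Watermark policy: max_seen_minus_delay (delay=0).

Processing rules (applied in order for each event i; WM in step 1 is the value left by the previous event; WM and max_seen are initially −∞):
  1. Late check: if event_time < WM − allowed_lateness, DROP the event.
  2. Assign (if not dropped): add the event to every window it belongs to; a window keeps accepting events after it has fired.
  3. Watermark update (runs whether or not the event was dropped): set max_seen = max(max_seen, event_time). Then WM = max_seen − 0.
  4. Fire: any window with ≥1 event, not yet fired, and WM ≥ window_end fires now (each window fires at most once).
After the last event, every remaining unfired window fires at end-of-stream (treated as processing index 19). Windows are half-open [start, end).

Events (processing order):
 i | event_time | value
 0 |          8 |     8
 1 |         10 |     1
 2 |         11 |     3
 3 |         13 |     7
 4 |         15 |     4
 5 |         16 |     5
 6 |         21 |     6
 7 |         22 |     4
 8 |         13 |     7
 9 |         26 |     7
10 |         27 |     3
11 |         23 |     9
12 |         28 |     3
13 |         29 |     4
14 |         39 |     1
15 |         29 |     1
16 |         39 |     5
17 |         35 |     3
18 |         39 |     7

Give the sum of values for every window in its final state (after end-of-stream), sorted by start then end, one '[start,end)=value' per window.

i=0 t=8 v=8: → [8,16); WM=8
i=1 t=10 v=1: → [8,16); WM=10
i=2 t=11 v=3: → [8,16); WM=11
i=3 t=13 v=7: → [8,16); WM=13
i=4 t=15 v=4: → [8,16); WM=15
i=5 t=16 v=5: → [16,24); WM=16; [8,16) fires=23
i=6 t=21 v=6: → [16,24); WM=21
i=7 t=22 v=4: → [16,24); WM=22
i=8 t=13 v=7: DROP (t<22-1); WM=22
i=9 t=26 v=7: → [24,32); WM=26; [16,24) fires=15
i=10 t=27 v=3: → [24,32); WM=27
i=11 t=23 v=9: DROP (t<27-1); WM=27
i=12 t=28 v=3: → [24,32); WM=28
i=13 t=29 v=4: → [24,32); WM=29
i=14 t=39 v=1: → [32,40); WM=39; [24,32) fires=17
i=15 t=29 v=1: DROP (t<39-1); WM=39
i=16 t=39 v=5: → [32,40); WM=39
i=17 t=35 v=3: DROP (t<39-1); WM=39
i=18 t=39 v=7: → [32,40); WM=39

[8,16)=23 [16,24)=15 [24,32)=17 [32,40)=13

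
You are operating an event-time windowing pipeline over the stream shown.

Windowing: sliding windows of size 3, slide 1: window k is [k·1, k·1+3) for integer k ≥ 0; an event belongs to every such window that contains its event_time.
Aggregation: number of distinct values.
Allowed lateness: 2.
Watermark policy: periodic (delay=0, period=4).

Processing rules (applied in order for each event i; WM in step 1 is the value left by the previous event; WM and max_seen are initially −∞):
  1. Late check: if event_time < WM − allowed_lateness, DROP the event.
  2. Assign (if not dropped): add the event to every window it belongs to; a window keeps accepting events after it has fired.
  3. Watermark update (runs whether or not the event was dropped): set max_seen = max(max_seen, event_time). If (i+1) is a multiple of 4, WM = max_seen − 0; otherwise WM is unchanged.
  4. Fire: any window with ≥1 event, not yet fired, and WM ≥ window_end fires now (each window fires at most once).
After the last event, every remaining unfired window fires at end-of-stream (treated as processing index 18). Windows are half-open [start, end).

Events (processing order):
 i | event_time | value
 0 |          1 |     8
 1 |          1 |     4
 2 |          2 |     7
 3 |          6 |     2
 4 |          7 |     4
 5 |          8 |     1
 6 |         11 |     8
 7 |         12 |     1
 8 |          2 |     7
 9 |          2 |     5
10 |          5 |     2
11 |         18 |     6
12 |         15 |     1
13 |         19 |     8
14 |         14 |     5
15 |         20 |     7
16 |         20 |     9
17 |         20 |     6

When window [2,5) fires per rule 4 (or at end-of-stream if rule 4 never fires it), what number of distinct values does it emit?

i=0 t=1 v=8: → [1,4),[0,3); WM=−∞
i=1 t=1 v=4: → [1,4),[0,3); WM=−∞
i=2 t=2 v=7: → [2,5),[1,4),[0,3); WM=−∞
i=3 t=6 v=2: → [6,9),[5,8),[4,7); WM=6; [0,3) fires=3 [1,4) fires=3 [2,5) fires=1
i=4 t=7 v=4: → [7,10),[6,9),[5,8); WM=6
i=5 t=8 v=1: → [8,11),[7,10),[6,9); WM=6
i=6 t=11 v=8: → [11,14),[10,13),[9,12); WM=6
i=7 t=12 v=1: → [12,15),[11,14),[10,13); WM=12; [4,7) fires=1 [5,8) fires=2 [6,9) fires=3 [7,10) fires=2 [8,11) fires=1 [9,12) fires=1
i=8 t=2 v=7: DROP (t<12-2); WM=12
i=9 t=2 v=5: DROP (t<12-2); WM=12
i=10 t=5 v=2: DROP (t<12-2); WM=12
i=11 t=18 v=6: → [18,21),[17,20),[16,19); WM=18; [10,13) fires=2 [11,14) fires=2 [12,15) fires=1
i=12 t=15 v=1: DROP (t<18-2); WM=18
i=13 t=19 v=8: → [19,22),[18,21),[17,20); WM=18
i=14 t=14 v=5: DROP (t<18-2); WM=18
i=15 t=20 v=7: → [20,23),[19,22),[18,21); WM=20; [16,19) fires=1 [17,20) fires=2
i=16 t=20 v=9: → [20,23),[19,22),[18,21); WM=20
i=17 t=20 v=6: → [20,23),[19,22),[18,21); WM=20

1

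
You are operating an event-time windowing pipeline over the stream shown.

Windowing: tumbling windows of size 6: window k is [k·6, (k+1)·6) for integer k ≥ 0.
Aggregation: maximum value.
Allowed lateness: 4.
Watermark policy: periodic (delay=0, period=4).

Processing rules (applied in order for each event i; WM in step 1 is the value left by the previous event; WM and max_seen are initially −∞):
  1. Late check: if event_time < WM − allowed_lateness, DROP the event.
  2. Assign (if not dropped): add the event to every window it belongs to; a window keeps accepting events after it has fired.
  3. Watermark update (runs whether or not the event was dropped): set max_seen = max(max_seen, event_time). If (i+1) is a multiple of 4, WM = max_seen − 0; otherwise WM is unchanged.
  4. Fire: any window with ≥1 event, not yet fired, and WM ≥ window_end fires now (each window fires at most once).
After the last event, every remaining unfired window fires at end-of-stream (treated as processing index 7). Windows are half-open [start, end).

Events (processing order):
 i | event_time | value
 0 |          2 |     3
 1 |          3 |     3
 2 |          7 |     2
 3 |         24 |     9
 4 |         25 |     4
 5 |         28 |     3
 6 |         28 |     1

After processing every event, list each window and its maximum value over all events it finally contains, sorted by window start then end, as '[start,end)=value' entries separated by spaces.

i=0 t=2 v=3: → [0,6); WM=−∞
i=1 t=3 v=3: → [0,6); WM=−∞
i=2 t=7 v=2: → [6,12); WM=−∞
i=3 t=24 v=9: → [24,30); WM=24; [0,6) fires=3 [6,12) fires=2
i=4 t=25 v=4: → [24,30); WM=24
i=5 t=28 v=3: → [24,30); WM=24
i=6 t=28 v=1: → [24,30); WM=24

[0,6)=3 [6,12)=2 [24,30)=9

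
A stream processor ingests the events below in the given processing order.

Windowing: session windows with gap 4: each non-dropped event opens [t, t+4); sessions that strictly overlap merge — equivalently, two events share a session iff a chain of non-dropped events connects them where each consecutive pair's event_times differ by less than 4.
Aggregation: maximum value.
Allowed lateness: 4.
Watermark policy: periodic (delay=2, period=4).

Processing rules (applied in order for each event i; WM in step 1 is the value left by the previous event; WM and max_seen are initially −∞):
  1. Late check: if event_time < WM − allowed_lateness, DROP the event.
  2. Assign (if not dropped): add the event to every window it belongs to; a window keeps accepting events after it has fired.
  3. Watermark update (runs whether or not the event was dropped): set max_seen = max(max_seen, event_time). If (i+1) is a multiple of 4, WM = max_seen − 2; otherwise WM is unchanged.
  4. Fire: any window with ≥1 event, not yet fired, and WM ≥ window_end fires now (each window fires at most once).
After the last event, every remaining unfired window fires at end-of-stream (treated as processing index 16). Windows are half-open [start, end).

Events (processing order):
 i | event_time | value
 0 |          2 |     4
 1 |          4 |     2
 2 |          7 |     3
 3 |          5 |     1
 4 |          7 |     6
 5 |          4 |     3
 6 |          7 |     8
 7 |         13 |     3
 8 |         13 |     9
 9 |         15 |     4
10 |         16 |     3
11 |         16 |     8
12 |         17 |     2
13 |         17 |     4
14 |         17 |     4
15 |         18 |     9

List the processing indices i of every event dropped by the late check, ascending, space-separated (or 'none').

none

i=0 t=2 v=4: → [2,6); WM=−∞
i=1 t=4 v=2: → [2,8); WM=−∞
i=2 t=7 v=3: → [2,11); WM=−∞
i=3 t=5 v=1: → [2,11); WM=5
i=4 t=7 v=6: → [2,11); WM=5
i=5 t=4 v=3: → [2,11); WM=5
i=6 t=7 v=8: → [2,11); WM=5
i=7 t=13 v=3: → [13,17); WM=11
i=8 t=13 v=9: → [13,17); WM=11
i=9 t=15 v=4: → [13,19); WM=11
i=10 t=16 v=3: → [13,20); WM=11
i=11 t=16 v=8: → [13,20); WM=14
i=12 t=17 v=2: → [13,21); WM=14
i=13 t=17 v=4: → [13,21); WM=14
i=14 t=17 v=4: → [13,21); WM=14
i=15 t=18 v=9: → [13,22); WM=16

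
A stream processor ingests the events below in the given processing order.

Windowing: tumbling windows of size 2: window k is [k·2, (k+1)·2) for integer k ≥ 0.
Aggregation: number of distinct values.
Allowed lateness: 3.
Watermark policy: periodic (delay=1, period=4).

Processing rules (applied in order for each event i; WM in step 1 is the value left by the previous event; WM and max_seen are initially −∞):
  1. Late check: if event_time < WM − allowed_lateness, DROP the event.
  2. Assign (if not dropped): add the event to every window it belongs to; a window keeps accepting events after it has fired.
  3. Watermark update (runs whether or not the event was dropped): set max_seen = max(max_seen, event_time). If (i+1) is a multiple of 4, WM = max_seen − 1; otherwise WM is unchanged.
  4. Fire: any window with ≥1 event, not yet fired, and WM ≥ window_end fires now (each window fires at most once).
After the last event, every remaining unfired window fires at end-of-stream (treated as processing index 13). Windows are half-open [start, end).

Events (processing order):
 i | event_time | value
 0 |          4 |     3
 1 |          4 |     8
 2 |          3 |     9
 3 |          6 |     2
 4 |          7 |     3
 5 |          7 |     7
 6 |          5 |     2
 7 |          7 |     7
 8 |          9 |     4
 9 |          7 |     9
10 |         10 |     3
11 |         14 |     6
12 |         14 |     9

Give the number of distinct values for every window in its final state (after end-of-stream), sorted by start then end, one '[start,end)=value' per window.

[2,4)=1 [4,6)=3 [6,8)=4 [8,10)=1 [10,12)=1 [14,16)=2

i=0 t=4 v=3: → [4,6); WM=−∞
i=1 t=4 v=8: → [4,6); WM=−∞
i=2 t=3 v=9: → [2,4); WM=−∞
i=3 t=6 v=2: → [6,8); WM=5; [2,4) fires=1
i=4 t=7 v=3: → [6,8); WM=5
i=5 t=7 v=7: → [6,8); WM=5
i=6 t=5 v=2: → [4,6); WM=5
i=7 t=7 v=7: → [6,8); WM=6; [4,6) fires=3
i=8 t=9 v=4: → [8,10); WM=6
i=9 t=7 v=9: → [6,8); WM=6
i=10 t=10 v=3: → [10,12); WM=6
i=11 t=14 v=6: → [14,16); WM=13; [6,8) fires=4 [8,10) fires=1 [10,12) fires=1
i=12 t=14 v=9: → [14,16); WM=13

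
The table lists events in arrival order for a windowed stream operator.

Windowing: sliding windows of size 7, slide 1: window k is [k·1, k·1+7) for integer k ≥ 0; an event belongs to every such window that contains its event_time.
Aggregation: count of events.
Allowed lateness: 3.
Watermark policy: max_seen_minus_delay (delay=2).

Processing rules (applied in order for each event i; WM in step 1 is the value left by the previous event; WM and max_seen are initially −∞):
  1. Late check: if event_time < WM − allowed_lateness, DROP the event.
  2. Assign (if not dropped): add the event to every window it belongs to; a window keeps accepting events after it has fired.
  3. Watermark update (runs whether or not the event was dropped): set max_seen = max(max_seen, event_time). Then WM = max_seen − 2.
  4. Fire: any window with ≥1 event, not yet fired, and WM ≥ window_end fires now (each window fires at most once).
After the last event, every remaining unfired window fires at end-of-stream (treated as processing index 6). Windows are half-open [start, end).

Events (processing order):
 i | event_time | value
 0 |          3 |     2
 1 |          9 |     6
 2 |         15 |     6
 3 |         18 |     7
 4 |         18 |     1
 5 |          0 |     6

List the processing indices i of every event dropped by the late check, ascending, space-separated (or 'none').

i=0 t=3 v=2: → [3,10),[2,9),[1,8),[0,7); WM=1
i=1 t=9 v=6: → [9,16),[8,15),[7,14),[6,13),[5,12),[4,11),[3,10); WM=7; [0,7) fires=1
i=2 t=15 v=6: → [15,22),[14,21),[13,20),[12,19),[11,18),[10,17),[9,16); WM=13; [1,8) fires=1 [2,9) fires=1 [3,10) fires=2 [4,11) fires=1 [5,12) fires=1 [6,13) fires=1
i=3 t=18 v=7: → [18,25),[17,24),[16,23),[15,22),[14,21),[13,20),[12,19); WM=16; [7,14) fires=1 [8,15) fires=1 [9,16) fires=2
i=4 t=18 v=1: → [18,25),[17,24),[16,23),[15,22),[14,21),[13,20),[12,19); WM=16
i=5 t=0 v=6: DROP (t<16-3); WM=16

5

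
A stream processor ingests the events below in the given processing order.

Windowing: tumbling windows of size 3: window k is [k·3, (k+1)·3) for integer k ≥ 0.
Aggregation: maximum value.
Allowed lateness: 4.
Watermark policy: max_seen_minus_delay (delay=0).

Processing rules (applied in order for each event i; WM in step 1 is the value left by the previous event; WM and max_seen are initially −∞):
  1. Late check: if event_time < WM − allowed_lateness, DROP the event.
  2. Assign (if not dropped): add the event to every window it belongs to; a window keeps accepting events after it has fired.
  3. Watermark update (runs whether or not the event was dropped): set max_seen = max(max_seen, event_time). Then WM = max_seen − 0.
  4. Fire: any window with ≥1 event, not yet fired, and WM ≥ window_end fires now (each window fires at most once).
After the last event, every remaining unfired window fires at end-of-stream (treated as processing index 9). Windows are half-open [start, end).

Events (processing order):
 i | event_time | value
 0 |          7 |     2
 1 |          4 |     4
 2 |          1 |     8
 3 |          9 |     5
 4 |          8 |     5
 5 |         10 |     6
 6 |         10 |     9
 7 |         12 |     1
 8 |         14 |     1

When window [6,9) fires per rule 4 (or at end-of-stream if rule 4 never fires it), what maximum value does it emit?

2

i=0 t=7 v=2: → [6,9); WM=7
i=1 t=4 v=4: → [3,6); WM=7; [3,6) fires=4
i=2 t=1 v=8: DROP (t<7-4); WM=7
i=3 t=9 v=5: → [9,12); WM=9; [6,9) fires=2
i=4 t=8 v=5: → [6,9); WM=9
i=5 t=10 v=6: → [9,12); WM=10
i=6 t=10 v=9: → [9,12); WM=10
i=7 t=12 v=1: → [12,15); WM=12; [9,12) fires=9
i=8 t=14 v=1: → [12,15); WM=14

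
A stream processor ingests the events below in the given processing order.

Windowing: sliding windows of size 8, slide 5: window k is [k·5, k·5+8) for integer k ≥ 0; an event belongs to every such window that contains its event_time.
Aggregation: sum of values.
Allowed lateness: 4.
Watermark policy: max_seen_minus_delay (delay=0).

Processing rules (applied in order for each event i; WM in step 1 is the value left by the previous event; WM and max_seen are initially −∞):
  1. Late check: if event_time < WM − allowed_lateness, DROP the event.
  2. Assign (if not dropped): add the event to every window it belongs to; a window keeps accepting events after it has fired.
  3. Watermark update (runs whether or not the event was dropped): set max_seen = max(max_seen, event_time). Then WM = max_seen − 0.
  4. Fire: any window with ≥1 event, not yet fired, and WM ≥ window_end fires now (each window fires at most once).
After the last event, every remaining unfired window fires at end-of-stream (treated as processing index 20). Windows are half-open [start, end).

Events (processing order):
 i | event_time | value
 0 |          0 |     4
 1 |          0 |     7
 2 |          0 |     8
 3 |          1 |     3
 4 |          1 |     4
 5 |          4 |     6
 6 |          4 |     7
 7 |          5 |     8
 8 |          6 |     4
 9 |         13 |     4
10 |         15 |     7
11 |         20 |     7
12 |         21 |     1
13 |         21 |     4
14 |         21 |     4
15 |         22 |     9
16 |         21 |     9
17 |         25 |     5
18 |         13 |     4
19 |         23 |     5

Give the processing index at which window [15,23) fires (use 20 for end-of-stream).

17

i=0 t=0 v=4: → [0,8); WM=0
i=1 t=0 v=7: → [0,8); WM=0
i=2 t=0 v=8: → [0,8); WM=0
i=3 t=1 v=3: → [0,8); WM=1
i=4 t=1 v=4: → [0,8); WM=1
i=5 t=4 v=6: → [0,8); WM=4
i=6 t=4 v=7: → [0,8); WM=4
i=7 t=5 v=8: → [5,13),[0,8); WM=5
i=8 t=6 v=4: → [5,13),[0,8); WM=6
i=9 t=13 v=4: → [10,18); WM=13; [0,8) fires=51 [5,13) fires=12
i=10 t=15 v=7: → [15,23),[10,18); WM=15
i=11 t=20 v=7: → [20,28),[15,23); WM=20; [10,18) fires=11
i=12 t=21 v=1: → [20,28),[15,23); WM=21
i=13 t=21 v=4: → [20,28),[15,23); WM=21
i=14 t=21 v=4: → [20,28),[15,23); WM=21
i=15 t=22 v=9: → [20,28),[15,23); WM=22
i=16 t=21 v=9: → [20,28),[15,23); WM=22
i=17 t=25 v=5: → [25,33),[20,28); WM=25; [15,23) fires=41
i=18 t=13 v=4: DROP (t<25-4); WM=25
i=19 t=23 v=5: → [20,28); WM=25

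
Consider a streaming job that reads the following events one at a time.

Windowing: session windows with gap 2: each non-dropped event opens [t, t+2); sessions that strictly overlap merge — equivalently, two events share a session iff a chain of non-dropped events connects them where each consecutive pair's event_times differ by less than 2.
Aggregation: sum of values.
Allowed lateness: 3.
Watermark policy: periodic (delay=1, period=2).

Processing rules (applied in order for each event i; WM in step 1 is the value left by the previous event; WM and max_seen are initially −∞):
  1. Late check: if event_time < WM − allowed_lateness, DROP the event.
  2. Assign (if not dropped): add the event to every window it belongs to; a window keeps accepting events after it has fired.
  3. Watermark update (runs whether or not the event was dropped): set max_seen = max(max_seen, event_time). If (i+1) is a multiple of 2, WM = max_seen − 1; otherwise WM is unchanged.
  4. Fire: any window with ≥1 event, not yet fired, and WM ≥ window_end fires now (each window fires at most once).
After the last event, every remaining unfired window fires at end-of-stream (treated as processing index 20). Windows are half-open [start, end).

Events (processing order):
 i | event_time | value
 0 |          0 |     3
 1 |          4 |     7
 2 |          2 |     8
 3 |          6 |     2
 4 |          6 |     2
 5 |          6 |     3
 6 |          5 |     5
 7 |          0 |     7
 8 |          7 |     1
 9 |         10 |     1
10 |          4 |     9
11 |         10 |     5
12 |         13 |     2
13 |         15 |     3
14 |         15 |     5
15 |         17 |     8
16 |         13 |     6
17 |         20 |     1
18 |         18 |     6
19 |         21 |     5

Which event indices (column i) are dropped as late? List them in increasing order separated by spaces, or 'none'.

i=0 t=0 v=3: → [0,2); WM=−∞
i=1 t=4 v=7: → [4,6); WM=3
i=2 t=2 v=8: → [2,4); WM=3
i=3 t=6 v=2: → [6,8); WM=5
i=4 t=6 v=2: → [6,8); WM=5
i=5 t=6 v=3: → [6,8); WM=5
i=6 t=5 v=5: → [4,8); WM=5
i=7 t=0 v=7: DROP (t<5-3); WM=5
i=8 t=7 v=1: → [4,9); WM=5
i=9 t=10 v=1: → [10,12); WM=9
i=10 t=4 v=9: DROP (t<9-3); WM=9
i=11 t=10 v=5: → [10,12); WM=9
i=12 t=13 v=2: → [13,15); WM=9
i=13 t=15 v=3: → [15,17); WM=14
i=14 t=15 v=5: → [15,17); WM=14
i=15 t=17 v=8: → [17,19); WM=16
i=16 t=13 v=6: → [13,15); WM=16
i=17 t=20 v=1: → [20,22); WM=19
i=18 t=18 v=6: → [17,20); WM=19
i=19 t=21 v=5: → [20,23); WM=20

7 10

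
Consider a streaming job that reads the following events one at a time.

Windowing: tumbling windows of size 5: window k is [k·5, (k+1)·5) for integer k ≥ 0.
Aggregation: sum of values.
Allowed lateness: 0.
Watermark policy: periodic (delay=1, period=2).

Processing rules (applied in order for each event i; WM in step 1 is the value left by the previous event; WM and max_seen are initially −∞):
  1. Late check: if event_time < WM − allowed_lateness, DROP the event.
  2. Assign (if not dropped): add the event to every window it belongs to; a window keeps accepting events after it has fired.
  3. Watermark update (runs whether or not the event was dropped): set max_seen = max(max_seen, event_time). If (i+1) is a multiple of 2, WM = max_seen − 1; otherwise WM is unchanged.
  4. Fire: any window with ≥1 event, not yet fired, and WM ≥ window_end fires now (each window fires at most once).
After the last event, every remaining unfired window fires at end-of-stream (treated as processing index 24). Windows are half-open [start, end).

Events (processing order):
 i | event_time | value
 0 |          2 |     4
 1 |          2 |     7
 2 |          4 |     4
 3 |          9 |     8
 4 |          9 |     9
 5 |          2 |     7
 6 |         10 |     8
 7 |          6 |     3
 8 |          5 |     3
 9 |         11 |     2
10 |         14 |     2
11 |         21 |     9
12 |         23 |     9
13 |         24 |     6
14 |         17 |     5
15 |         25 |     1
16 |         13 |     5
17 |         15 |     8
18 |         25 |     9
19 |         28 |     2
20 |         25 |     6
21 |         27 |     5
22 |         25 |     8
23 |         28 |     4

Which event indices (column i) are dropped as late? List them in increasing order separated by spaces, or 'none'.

5 7 8 14 16 17 20 22

i=0 t=2 v=4: → [0,5); WM=−∞
i=1 t=2 v=7: → [0,5); WM=1
i=2 t=4 v=4: → [0,5); WM=1
i=3 t=9 v=8: → [5,10); WM=8; [0,5) fires=15
i=4 t=9 v=9: → [5,10); WM=8
i=5 t=2 v=7: DROP (t<8-0); WM=8
i=6 t=10 v=8: → [10,15); WM=8
i=7 t=6 v=3: DROP (t<8-0); WM=9
i=8 t=5 v=3: DROP (t<9-0); WM=9
i=9 t=11 v=2: → [10,15); WM=10; [5,10) fires=17
i=10 t=14 v=2: → [10,15); WM=10
i=11 t=21 v=9: → [20,25); WM=20; [10,15) fires=12
i=12 t=23 v=9: → [20,25); WM=20
i=13 t=24 v=6: → [20,25); WM=23
i=14 t=17 v=5: DROP (t<23-0); WM=23
i=15 t=25 v=1: → [25,30); WM=24
i=16 t=13 v=5: DROP (t<24-0); WM=24
i=17 t=15 v=8: DROP (t<24-0); WM=24
i=18 t=25 v=9: → [25,30); WM=24
i=19 t=28 v=2: → [25,30); WM=27; [20,25) fires=24
i=20 t=25 v=6: DROP (t<27-0); WM=27
i=21 t=27 v=5: → [25,30); WM=27
i=22 t=25 v=8: DROP (t<27-0); WM=27
i=23 t=28 v=4: → [25,30); WM=27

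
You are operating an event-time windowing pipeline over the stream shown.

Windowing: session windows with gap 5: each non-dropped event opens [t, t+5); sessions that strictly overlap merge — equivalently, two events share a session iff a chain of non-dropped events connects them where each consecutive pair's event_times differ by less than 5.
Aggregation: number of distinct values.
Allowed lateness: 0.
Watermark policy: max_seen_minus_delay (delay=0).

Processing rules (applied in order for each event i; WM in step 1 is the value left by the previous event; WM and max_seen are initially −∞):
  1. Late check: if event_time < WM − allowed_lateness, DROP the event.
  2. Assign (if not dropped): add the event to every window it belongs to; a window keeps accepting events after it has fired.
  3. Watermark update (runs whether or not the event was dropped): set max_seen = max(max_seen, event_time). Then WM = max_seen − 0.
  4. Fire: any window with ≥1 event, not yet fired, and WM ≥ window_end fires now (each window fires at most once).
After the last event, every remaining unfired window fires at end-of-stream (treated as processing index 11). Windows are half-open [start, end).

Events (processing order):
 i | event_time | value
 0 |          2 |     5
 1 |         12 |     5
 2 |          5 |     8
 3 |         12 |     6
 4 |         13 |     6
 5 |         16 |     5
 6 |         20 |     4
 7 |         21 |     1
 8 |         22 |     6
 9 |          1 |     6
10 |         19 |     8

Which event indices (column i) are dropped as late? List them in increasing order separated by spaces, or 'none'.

2 9 10

i=0 t=2 v=5: → [2,7); WM=2
i=1 t=12 v=5: → [12,17); WM=12
i=2 t=5 v=8: DROP (t<12-0); WM=12
i=3 t=12 v=6: → [12,17); WM=12
i=4 t=13 v=6: → [12,18); WM=13
i=5 t=16 v=5: → [12,21); WM=16
i=6 t=20 v=4: → [12,25); WM=20
i=7 t=21 v=1: → [12,26); WM=21
i=8 t=22 v=6: → [12,27); WM=22
i=9 t=1 v=6: DROP (t<22-0); WM=22
i=10 t=19 v=8: DROP (t<22-0); WM=22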